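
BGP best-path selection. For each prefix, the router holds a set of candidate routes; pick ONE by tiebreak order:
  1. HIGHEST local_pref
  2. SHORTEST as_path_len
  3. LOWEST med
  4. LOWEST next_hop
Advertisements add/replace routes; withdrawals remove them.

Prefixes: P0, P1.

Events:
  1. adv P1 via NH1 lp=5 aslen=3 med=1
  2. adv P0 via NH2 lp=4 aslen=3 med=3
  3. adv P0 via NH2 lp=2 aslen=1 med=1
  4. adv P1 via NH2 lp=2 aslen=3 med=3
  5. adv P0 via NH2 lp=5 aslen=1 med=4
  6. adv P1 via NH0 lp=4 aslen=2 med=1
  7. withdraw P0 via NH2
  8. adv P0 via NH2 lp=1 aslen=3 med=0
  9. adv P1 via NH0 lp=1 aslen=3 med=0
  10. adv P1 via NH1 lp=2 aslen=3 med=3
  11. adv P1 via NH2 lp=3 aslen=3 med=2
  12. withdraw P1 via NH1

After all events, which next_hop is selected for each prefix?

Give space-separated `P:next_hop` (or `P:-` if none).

Answer: P0:NH2 P1:NH2

Derivation:
Op 1: best P0=- P1=NH1
Op 2: best P0=NH2 P1=NH1
Op 3: best P0=NH2 P1=NH1
Op 4: best P0=NH2 P1=NH1
Op 5: best P0=NH2 P1=NH1
Op 6: best P0=NH2 P1=NH1
Op 7: best P0=- P1=NH1
Op 8: best P0=NH2 P1=NH1
Op 9: best P0=NH2 P1=NH1
Op 10: best P0=NH2 P1=NH1
Op 11: best P0=NH2 P1=NH2
Op 12: best P0=NH2 P1=NH2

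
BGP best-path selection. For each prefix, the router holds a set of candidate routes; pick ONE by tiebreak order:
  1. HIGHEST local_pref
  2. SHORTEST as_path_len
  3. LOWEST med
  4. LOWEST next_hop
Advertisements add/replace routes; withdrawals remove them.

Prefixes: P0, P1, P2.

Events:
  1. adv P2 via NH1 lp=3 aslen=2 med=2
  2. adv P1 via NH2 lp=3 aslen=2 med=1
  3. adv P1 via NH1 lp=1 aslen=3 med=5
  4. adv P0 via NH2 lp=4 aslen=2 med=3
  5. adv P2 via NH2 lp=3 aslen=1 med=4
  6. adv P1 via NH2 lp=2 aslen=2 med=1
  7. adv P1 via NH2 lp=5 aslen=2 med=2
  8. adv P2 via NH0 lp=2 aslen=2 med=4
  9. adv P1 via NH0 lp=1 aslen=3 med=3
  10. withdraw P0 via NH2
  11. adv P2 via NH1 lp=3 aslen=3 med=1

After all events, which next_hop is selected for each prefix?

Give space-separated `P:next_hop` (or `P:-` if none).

Op 1: best P0=- P1=- P2=NH1
Op 2: best P0=- P1=NH2 P2=NH1
Op 3: best P0=- P1=NH2 P2=NH1
Op 4: best P0=NH2 P1=NH2 P2=NH1
Op 5: best P0=NH2 P1=NH2 P2=NH2
Op 6: best P0=NH2 P1=NH2 P2=NH2
Op 7: best P0=NH2 P1=NH2 P2=NH2
Op 8: best P0=NH2 P1=NH2 P2=NH2
Op 9: best P0=NH2 P1=NH2 P2=NH2
Op 10: best P0=- P1=NH2 P2=NH2
Op 11: best P0=- P1=NH2 P2=NH2

Answer: P0:- P1:NH2 P2:NH2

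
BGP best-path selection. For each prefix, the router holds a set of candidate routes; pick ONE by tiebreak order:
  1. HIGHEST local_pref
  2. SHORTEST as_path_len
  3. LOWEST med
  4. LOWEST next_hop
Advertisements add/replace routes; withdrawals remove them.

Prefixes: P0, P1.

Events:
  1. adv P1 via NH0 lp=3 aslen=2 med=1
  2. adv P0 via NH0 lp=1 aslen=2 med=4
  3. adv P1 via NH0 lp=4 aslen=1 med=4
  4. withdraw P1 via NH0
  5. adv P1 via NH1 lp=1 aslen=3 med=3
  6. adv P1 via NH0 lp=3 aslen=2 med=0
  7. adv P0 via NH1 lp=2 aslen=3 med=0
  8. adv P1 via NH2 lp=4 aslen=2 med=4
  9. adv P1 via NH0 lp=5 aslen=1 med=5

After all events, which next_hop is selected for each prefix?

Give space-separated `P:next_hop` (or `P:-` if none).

Op 1: best P0=- P1=NH0
Op 2: best P0=NH0 P1=NH0
Op 3: best P0=NH0 P1=NH0
Op 4: best P0=NH0 P1=-
Op 5: best P0=NH0 P1=NH1
Op 6: best P0=NH0 P1=NH0
Op 7: best P0=NH1 P1=NH0
Op 8: best P0=NH1 P1=NH2
Op 9: best P0=NH1 P1=NH0

Answer: P0:NH1 P1:NH0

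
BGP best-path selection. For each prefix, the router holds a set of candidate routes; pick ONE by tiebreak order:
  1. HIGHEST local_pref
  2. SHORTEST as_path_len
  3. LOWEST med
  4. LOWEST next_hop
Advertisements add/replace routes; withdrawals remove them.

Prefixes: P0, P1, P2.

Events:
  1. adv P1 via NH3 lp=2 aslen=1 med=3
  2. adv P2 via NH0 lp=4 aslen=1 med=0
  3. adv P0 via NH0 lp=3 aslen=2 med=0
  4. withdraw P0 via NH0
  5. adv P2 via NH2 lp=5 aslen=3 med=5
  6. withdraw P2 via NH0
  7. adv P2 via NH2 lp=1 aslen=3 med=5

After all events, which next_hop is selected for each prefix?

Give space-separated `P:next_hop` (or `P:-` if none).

Answer: P0:- P1:NH3 P2:NH2

Derivation:
Op 1: best P0=- P1=NH3 P2=-
Op 2: best P0=- P1=NH3 P2=NH0
Op 3: best P0=NH0 P1=NH3 P2=NH0
Op 4: best P0=- P1=NH3 P2=NH0
Op 5: best P0=- P1=NH3 P2=NH2
Op 6: best P0=- P1=NH3 P2=NH2
Op 7: best P0=- P1=NH3 P2=NH2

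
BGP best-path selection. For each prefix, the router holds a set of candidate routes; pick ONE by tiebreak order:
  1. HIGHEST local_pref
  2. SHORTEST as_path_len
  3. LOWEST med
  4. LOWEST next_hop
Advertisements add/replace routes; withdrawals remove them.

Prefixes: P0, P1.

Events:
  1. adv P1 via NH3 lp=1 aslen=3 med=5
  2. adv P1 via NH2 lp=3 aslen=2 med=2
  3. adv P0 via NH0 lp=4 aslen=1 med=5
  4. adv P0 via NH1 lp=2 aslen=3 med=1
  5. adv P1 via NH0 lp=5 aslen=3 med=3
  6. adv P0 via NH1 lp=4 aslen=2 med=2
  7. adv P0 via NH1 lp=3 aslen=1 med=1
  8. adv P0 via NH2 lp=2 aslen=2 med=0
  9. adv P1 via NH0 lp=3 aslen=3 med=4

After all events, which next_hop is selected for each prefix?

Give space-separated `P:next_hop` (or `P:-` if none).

Answer: P0:NH0 P1:NH2

Derivation:
Op 1: best P0=- P1=NH3
Op 2: best P0=- P1=NH2
Op 3: best P0=NH0 P1=NH2
Op 4: best P0=NH0 P1=NH2
Op 5: best P0=NH0 P1=NH0
Op 6: best P0=NH0 P1=NH0
Op 7: best P0=NH0 P1=NH0
Op 8: best P0=NH0 P1=NH0
Op 9: best P0=NH0 P1=NH2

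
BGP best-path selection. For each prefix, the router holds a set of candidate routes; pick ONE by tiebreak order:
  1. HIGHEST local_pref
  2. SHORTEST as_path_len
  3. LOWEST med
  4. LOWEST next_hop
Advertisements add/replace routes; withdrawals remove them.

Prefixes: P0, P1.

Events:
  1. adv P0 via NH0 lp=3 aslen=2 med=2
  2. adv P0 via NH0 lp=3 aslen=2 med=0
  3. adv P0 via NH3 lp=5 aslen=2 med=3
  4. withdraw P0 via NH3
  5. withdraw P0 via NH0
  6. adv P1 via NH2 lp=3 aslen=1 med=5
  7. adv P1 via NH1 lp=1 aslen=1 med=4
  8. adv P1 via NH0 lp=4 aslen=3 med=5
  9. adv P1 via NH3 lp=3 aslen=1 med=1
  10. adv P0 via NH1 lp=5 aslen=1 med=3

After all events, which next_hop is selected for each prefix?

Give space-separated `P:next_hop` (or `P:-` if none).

Answer: P0:NH1 P1:NH0

Derivation:
Op 1: best P0=NH0 P1=-
Op 2: best P0=NH0 P1=-
Op 3: best P0=NH3 P1=-
Op 4: best P0=NH0 P1=-
Op 5: best P0=- P1=-
Op 6: best P0=- P1=NH2
Op 7: best P0=- P1=NH2
Op 8: best P0=- P1=NH0
Op 9: best P0=- P1=NH0
Op 10: best P0=NH1 P1=NH0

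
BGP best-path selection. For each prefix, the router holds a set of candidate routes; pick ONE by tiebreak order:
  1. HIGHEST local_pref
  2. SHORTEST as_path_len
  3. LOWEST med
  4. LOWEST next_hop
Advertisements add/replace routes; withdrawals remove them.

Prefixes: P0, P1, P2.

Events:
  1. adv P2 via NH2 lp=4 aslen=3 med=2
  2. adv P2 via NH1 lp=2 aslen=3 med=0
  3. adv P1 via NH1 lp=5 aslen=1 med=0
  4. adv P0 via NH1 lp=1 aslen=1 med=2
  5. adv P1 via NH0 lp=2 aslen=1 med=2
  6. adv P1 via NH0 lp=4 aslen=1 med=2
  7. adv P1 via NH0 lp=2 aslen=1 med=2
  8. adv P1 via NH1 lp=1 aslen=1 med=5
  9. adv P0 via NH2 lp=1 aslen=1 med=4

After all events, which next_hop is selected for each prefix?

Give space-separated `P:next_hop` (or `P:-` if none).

Op 1: best P0=- P1=- P2=NH2
Op 2: best P0=- P1=- P2=NH2
Op 3: best P0=- P1=NH1 P2=NH2
Op 4: best P0=NH1 P1=NH1 P2=NH2
Op 5: best P0=NH1 P1=NH1 P2=NH2
Op 6: best P0=NH1 P1=NH1 P2=NH2
Op 7: best P0=NH1 P1=NH1 P2=NH2
Op 8: best P0=NH1 P1=NH0 P2=NH2
Op 9: best P0=NH1 P1=NH0 P2=NH2

Answer: P0:NH1 P1:NH0 P2:NH2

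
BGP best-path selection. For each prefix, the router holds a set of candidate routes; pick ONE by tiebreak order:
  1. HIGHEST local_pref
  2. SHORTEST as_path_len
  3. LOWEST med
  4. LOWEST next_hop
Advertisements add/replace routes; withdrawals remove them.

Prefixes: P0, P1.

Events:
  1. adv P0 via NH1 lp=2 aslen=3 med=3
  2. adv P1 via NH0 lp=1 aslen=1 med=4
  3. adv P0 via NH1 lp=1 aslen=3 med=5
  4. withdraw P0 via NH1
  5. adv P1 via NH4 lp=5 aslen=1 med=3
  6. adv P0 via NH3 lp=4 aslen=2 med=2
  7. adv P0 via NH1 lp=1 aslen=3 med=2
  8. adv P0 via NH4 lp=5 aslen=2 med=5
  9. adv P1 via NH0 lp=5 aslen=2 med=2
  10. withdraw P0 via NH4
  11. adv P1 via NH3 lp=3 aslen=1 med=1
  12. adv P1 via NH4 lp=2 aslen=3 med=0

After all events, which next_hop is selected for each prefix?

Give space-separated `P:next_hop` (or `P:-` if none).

Answer: P0:NH3 P1:NH0

Derivation:
Op 1: best P0=NH1 P1=-
Op 2: best P0=NH1 P1=NH0
Op 3: best P0=NH1 P1=NH0
Op 4: best P0=- P1=NH0
Op 5: best P0=- P1=NH4
Op 6: best P0=NH3 P1=NH4
Op 7: best P0=NH3 P1=NH4
Op 8: best P0=NH4 P1=NH4
Op 9: best P0=NH4 P1=NH4
Op 10: best P0=NH3 P1=NH4
Op 11: best P0=NH3 P1=NH4
Op 12: best P0=NH3 P1=NH0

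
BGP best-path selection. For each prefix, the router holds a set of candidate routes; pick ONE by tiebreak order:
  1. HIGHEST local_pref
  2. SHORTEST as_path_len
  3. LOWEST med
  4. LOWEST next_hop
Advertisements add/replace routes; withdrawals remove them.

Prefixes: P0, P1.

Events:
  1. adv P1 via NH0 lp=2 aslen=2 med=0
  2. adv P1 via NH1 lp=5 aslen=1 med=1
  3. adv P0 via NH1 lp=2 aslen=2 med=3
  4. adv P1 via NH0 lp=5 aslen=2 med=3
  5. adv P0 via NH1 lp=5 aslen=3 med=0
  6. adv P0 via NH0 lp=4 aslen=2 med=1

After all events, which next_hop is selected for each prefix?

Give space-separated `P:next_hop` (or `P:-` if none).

Answer: P0:NH1 P1:NH1

Derivation:
Op 1: best P0=- P1=NH0
Op 2: best P0=- P1=NH1
Op 3: best P0=NH1 P1=NH1
Op 4: best P0=NH1 P1=NH1
Op 5: best P0=NH1 P1=NH1
Op 6: best P0=NH1 P1=NH1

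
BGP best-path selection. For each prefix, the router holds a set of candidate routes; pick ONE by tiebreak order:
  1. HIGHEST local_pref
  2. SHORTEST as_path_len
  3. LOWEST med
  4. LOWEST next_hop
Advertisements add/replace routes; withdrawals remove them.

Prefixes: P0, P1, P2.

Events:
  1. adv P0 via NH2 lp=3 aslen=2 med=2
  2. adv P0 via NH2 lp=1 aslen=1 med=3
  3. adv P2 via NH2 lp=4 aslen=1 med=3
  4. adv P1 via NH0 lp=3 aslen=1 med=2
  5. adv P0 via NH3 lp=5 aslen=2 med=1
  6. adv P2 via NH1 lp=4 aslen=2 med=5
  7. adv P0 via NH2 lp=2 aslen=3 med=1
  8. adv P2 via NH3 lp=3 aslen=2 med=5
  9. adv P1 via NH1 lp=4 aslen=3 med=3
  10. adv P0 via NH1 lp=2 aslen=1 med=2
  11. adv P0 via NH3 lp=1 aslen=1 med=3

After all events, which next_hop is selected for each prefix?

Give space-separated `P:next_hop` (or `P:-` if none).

Answer: P0:NH1 P1:NH1 P2:NH2

Derivation:
Op 1: best P0=NH2 P1=- P2=-
Op 2: best P0=NH2 P1=- P2=-
Op 3: best P0=NH2 P1=- P2=NH2
Op 4: best P0=NH2 P1=NH0 P2=NH2
Op 5: best P0=NH3 P1=NH0 P2=NH2
Op 6: best P0=NH3 P1=NH0 P2=NH2
Op 7: best P0=NH3 P1=NH0 P2=NH2
Op 8: best P0=NH3 P1=NH0 P2=NH2
Op 9: best P0=NH3 P1=NH1 P2=NH2
Op 10: best P0=NH3 P1=NH1 P2=NH2
Op 11: best P0=NH1 P1=NH1 P2=NH2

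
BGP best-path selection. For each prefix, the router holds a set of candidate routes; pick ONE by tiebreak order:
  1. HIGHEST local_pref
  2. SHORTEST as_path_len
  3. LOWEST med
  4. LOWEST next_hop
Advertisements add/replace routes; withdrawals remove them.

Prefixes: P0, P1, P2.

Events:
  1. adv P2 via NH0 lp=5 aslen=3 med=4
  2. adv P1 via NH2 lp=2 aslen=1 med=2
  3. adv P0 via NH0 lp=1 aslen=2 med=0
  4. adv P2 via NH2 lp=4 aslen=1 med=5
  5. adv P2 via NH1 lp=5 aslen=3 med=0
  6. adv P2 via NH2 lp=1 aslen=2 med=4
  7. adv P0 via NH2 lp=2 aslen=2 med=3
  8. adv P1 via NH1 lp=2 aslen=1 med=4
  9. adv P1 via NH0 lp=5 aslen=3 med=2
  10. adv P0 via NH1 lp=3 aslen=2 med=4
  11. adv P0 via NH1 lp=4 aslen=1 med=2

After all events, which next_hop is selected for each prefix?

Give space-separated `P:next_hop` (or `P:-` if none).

Op 1: best P0=- P1=- P2=NH0
Op 2: best P0=- P1=NH2 P2=NH0
Op 3: best P0=NH0 P1=NH2 P2=NH0
Op 4: best P0=NH0 P1=NH2 P2=NH0
Op 5: best P0=NH0 P1=NH2 P2=NH1
Op 6: best P0=NH0 P1=NH2 P2=NH1
Op 7: best P0=NH2 P1=NH2 P2=NH1
Op 8: best P0=NH2 P1=NH2 P2=NH1
Op 9: best P0=NH2 P1=NH0 P2=NH1
Op 10: best P0=NH1 P1=NH0 P2=NH1
Op 11: best P0=NH1 P1=NH0 P2=NH1

Answer: P0:NH1 P1:NH0 P2:NH1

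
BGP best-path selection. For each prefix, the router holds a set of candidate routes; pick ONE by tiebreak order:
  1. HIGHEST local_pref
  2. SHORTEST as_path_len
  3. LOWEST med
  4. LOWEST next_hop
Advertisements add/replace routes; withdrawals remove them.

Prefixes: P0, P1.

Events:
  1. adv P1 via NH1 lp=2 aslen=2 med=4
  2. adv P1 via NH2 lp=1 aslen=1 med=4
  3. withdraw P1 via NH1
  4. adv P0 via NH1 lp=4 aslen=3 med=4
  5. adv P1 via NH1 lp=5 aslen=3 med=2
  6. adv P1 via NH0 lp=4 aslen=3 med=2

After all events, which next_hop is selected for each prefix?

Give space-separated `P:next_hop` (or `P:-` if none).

Op 1: best P0=- P1=NH1
Op 2: best P0=- P1=NH1
Op 3: best P0=- P1=NH2
Op 4: best P0=NH1 P1=NH2
Op 5: best P0=NH1 P1=NH1
Op 6: best P0=NH1 P1=NH1

Answer: P0:NH1 P1:NH1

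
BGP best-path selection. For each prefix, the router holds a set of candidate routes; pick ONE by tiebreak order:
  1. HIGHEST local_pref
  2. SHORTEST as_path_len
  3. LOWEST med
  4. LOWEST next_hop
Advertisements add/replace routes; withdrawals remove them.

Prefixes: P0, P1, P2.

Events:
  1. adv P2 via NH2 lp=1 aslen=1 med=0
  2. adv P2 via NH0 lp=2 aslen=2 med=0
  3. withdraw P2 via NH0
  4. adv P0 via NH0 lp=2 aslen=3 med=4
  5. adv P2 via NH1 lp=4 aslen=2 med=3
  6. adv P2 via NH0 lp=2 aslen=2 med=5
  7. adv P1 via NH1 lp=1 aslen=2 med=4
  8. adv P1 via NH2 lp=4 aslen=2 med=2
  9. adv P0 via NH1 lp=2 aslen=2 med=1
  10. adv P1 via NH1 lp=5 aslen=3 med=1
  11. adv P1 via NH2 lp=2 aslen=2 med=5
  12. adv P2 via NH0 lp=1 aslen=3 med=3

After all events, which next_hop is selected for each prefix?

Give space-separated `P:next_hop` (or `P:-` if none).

Answer: P0:NH1 P1:NH1 P2:NH1

Derivation:
Op 1: best P0=- P1=- P2=NH2
Op 2: best P0=- P1=- P2=NH0
Op 3: best P0=- P1=- P2=NH2
Op 4: best P0=NH0 P1=- P2=NH2
Op 5: best P0=NH0 P1=- P2=NH1
Op 6: best P0=NH0 P1=- P2=NH1
Op 7: best P0=NH0 P1=NH1 P2=NH1
Op 8: best P0=NH0 P1=NH2 P2=NH1
Op 9: best P0=NH1 P1=NH2 P2=NH1
Op 10: best P0=NH1 P1=NH1 P2=NH1
Op 11: best P0=NH1 P1=NH1 P2=NH1
Op 12: best P0=NH1 P1=NH1 P2=NH1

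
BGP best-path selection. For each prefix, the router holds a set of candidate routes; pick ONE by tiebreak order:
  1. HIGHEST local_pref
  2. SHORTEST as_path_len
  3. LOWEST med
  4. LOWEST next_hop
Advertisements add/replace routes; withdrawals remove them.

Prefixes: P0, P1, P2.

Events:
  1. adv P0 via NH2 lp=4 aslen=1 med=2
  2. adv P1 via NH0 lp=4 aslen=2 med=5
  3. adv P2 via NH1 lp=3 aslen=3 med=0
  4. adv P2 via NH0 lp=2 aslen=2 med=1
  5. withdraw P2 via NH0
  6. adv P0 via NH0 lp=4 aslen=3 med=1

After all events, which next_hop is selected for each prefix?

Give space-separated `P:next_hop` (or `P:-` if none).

Answer: P0:NH2 P1:NH0 P2:NH1

Derivation:
Op 1: best P0=NH2 P1=- P2=-
Op 2: best P0=NH2 P1=NH0 P2=-
Op 3: best P0=NH2 P1=NH0 P2=NH1
Op 4: best P0=NH2 P1=NH0 P2=NH1
Op 5: best P0=NH2 P1=NH0 P2=NH1
Op 6: best P0=NH2 P1=NH0 P2=NH1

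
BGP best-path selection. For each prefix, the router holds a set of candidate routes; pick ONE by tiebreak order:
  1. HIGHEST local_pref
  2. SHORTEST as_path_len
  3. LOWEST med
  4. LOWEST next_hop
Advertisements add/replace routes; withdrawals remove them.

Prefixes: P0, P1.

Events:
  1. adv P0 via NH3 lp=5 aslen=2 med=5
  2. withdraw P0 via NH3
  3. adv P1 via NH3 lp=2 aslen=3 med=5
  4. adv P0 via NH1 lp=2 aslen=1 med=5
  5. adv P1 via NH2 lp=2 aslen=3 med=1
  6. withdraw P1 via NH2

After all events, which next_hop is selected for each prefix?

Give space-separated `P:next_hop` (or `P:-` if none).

Answer: P0:NH1 P1:NH3

Derivation:
Op 1: best P0=NH3 P1=-
Op 2: best P0=- P1=-
Op 3: best P0=- P1=NH3
Op 4: best P0=NH1 P1=NH3
Op 5: best P0=NH1 P1=NH2
Op 6: best P0=NH1 P1=NH3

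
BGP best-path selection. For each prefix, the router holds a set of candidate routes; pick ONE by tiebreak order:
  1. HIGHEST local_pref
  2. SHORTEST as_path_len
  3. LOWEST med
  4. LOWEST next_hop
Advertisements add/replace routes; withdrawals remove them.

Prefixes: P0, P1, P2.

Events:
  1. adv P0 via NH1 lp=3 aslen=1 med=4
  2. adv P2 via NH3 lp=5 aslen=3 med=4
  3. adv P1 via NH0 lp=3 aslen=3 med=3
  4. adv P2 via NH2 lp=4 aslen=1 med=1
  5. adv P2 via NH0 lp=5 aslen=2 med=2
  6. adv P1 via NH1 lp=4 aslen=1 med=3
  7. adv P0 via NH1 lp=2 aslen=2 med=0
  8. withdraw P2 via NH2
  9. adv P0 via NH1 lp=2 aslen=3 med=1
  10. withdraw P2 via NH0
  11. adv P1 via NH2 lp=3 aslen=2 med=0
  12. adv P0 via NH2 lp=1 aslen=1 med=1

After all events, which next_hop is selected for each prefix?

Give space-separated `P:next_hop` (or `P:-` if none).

Answer: P0:NH1 P1:NH1 P2:NH3

Derivation:
Op 1: best P0=NH1 P1=- P2=-
Op 2: best P0=NH1 P1=- P2=NH3
Op 3: best P0=NH1 P1=NH0 P2=NH3
Op 4: best P0=NH1 P1=NH0 P2=NH3
Op 5: best P0=NH1 P1=NH0 P2=NH0
Op 6: best P0=NH1 P1=NH1 P2=NH0
Op 7: best P0=NH1 P1=NH1 P2=NH0
Op 8: best P0=NH1 P1=NH1 P2=NH0
Op 9: best P0=NH1 P1=NH1 P2=NH0
Op 10: best P0=NH1 P1=NH1 P2=NH3
Op 11: best P0=NH1 P1=NH1 P2=NH3
Op 12: best P0=NH1 P1=NH1 P2=NH3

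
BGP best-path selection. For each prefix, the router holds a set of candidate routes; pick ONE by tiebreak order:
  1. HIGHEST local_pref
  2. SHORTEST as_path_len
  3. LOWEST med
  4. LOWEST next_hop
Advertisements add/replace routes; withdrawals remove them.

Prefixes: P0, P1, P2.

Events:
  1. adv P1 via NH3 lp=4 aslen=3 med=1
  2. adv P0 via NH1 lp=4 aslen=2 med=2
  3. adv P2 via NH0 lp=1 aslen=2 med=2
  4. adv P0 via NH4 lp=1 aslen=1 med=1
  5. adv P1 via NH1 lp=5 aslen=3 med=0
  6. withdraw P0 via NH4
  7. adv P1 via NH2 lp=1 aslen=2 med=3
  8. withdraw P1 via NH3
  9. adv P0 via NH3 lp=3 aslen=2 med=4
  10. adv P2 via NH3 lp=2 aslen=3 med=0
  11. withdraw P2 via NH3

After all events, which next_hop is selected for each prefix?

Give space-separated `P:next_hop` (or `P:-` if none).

Answer: P0:NH1 P1:NH1 P2:NH0

Derivation:
Op 1: best P0=- P1=NH3 P2=-
Op 2: best P0=NH1 P1=NH3 P2=-
Op 3: best P0=NH1 P1=NH3 P2=NH0
Op 4: best P0=NH1 P1=NH3 P2=NH0
Op 5: best P0=NH1 P1=NH1 P2=NH0
Op 6: best P0=NH1 P1=NH1 P2=NH0
Op 7: best P0=NH1 P1=NH1 P2=NH0
Op 8: best P0=NH1 P1=NH1 P2=NH0
Op 9: best P0=NH1 P1=NH1 P2=NH0
Op 10: best P0=NH1 P1=NH1 P2=NH3
Op 11: best P0=NH1 P1=NH1 P2=NH0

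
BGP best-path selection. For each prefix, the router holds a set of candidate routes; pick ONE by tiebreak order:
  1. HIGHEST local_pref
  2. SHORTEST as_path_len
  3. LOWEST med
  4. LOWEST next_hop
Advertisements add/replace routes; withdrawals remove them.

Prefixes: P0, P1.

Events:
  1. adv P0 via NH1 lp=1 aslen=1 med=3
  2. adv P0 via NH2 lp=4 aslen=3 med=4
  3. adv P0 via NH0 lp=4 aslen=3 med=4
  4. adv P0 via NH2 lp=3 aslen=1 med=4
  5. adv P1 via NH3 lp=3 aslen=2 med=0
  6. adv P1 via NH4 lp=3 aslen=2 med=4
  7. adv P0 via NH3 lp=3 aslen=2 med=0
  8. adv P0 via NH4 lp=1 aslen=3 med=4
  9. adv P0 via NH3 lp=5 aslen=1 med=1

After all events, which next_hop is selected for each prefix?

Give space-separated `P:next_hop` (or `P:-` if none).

Answer: P0:NH3 P1:NH3

Derivation:
Op 1: best P0=NH1 P1=-
Op 2: best P0=NH2 P1=-
Op 3: best P0=NH0 P1=-
Op 4: best P0=NH0 P1=-
Op 5: best P0=NH0 P1=NH3
Op 6: best P0=NH0 P1=NH3
Op 7: best P0=NH0 P1=NH3
Op 8: best P0=NH0 P1=NH3
Op 9: best P0=NH3 P1=NH3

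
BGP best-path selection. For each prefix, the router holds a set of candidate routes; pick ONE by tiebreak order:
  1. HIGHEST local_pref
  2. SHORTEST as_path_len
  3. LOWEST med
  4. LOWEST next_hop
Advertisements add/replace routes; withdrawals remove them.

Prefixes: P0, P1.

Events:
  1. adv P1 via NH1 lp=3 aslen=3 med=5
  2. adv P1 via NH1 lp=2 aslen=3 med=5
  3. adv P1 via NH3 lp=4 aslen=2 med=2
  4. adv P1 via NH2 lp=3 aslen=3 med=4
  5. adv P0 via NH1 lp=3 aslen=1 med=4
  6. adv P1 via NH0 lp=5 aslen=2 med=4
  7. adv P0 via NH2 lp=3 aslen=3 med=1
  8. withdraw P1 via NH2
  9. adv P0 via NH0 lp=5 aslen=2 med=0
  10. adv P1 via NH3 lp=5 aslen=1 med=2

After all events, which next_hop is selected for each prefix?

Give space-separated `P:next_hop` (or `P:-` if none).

Answer: P0:NH0 P1:NH3

Derivation:
Op 1: best P0=- P1=NH1
Op 2: best P0=- P1=NH1
Op 3: best P0=- P1=NH3
Op 4: best P0=- P1=NH3
Op 5: best P0=NH1 P1=NH3
Op 6: best P0=NH1 P1=NH0
Op 7: best P0=NH1 P1=NH0
Op 8: best P0=NH1 P1=NH0
Op 9: best P0=NH0 P1=NH0
Op 10: best P0=NH0 P1=NH3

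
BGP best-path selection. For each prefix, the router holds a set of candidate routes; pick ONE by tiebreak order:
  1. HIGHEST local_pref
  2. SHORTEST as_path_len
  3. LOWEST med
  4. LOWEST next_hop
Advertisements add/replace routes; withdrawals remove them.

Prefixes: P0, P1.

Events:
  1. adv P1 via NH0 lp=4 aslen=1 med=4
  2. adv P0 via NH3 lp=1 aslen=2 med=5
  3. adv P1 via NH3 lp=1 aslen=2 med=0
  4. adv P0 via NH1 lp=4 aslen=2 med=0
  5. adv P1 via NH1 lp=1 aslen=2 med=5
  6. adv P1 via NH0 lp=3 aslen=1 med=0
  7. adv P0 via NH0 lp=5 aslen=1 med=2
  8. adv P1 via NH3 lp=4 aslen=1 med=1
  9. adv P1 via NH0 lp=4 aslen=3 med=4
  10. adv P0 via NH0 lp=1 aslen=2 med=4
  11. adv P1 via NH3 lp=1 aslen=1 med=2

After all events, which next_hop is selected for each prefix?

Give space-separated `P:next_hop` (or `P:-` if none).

Op 1: best P0=- P1=NH0
Op 2: best P0=NH3 P1=NH0
Op 3: best P0=NH3 P1=NH0
Op 4: best P0=NH1 P1=NH0
Op 5: best P0=NH1 P1=NH0
Op 6: best P0=NH1 P1=NH0
Op 7: best P0=NH0 P1=NH0
Op 8: best P0=NH0 P1=NH3
Op 9: best P0=NH0 P1=NH3
Op 10: best P0=NH1 P1=NH3
Op 11: best P0=NH1 P1=NH0

Answer: P0:NH1 P1:NH0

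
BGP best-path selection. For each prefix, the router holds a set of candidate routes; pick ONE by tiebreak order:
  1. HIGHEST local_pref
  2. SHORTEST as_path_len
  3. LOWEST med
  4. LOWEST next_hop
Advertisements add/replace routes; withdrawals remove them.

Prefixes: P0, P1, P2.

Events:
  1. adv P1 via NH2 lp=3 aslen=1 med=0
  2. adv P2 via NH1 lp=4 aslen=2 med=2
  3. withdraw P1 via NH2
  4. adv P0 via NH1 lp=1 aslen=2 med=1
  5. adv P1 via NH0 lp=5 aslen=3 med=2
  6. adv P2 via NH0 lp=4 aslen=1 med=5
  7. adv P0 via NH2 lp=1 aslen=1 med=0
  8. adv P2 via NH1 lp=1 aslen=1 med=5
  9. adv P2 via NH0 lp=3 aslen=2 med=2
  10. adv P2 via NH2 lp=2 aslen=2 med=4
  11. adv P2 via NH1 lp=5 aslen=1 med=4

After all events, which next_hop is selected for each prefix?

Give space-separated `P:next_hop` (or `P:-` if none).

Op 1: best P0=- P1=NH2 P2=-
Op 2: best P0=- P1=NH2 P2=NH1
Op 3: best P0=- P1=- P2=NH1
Op 4: best P0=NH1 P1=- P2=NH1
Op 5: best P0=NH1 P1=NH0 P2=NH1
Op 6: best P0=NH1 P1=NH0 P2=NH0
Op 7: best P0=NH2 P1=NH0 P2=NH0
Op 8: best P0=NH2 P1=NH0 P2=NH0
Op 9: best P0=NH2 P1=NH0 P2=NH0
Op 10: best P0=NH2 P1=NH0 P2=NH0
Op 11: best P0=NH2 P1=NH0 P2=NH1

Answer: P0:NH2 P1:NH0 P2:NH1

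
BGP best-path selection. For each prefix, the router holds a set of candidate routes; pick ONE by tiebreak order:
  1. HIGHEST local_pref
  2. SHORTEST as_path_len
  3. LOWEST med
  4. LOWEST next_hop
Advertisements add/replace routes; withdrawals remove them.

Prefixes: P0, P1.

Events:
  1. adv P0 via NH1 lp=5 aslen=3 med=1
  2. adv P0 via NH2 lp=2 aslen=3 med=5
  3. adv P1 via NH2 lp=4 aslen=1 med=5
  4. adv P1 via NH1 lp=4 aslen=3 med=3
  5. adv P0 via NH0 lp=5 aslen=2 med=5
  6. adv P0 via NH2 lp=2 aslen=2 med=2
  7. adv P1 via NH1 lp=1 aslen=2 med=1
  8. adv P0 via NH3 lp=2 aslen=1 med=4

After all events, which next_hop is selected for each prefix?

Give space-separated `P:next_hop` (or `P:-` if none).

Answer: P0:NH0 P1:NH2

Derivation:
Op 1: best P0=NH1 P1=-
Op 2: best P0=NH1 P1=-
Op 3: best P0=NH1 P1=NH2
Op 4: best P0=NH1 P1=NH2
Op 5: best P0=NH0 P1=NH2
Op 6: best P0=NH0 P1=NH2
Op 7: best P0=NH0 P1=NH2
Op 8: best P0=NH0 P1=NH2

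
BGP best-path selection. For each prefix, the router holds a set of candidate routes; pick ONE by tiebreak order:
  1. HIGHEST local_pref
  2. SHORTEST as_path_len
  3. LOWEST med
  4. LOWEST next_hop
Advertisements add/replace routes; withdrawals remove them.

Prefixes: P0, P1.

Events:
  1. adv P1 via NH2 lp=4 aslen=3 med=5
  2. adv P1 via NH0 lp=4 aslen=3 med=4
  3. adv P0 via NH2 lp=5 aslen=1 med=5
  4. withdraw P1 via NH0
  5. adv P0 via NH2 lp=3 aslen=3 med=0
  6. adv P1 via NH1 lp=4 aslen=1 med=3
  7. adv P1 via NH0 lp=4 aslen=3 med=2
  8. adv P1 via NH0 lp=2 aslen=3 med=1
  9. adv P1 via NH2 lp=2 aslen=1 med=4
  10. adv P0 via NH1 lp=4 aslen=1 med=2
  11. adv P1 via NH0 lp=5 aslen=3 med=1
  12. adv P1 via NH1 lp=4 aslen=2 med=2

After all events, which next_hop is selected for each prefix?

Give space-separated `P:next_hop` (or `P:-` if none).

Answer: P0:NH1 P1:NH0

Derivation:
Op 1: best P0=- P1=NH2
Op 2: best P0=- P1=NH0
Op 3: best P0=NH2 P1=NH0
Op 4: best P0=NH2 P1=NH2
Op 5: best P0=NH2 P1=NH2
Op 6: best P0=NH2 P1=NH1
Op 7: best P0=NH2 P1=NH1
Op 8: best P0=NH2 P1=NH1
Op 9: best P0=NH2 P1=NH1
Op 10: best P0=NH1 P1=NH1
Op 11: best P0=NH1 P1=NH0
Op 12: best P0=NH1 P1=NH0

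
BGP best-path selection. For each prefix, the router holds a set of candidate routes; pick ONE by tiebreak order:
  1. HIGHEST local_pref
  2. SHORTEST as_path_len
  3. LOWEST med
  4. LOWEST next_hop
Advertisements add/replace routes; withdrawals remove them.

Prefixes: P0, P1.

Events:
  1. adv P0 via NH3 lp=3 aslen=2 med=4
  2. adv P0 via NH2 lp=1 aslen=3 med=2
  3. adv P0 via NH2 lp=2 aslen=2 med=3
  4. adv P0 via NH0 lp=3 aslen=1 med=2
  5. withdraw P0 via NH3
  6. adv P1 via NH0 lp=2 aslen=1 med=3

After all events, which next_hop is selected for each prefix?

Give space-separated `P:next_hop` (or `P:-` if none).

Answer: P0:NH0 P1:NH0

Derivation:
Op 1: best P0=NH3 P1=-
Op 2: best P0=NH3 P1=-
Op 3: best P0=NH3 P1=-
Op 4: best P0=NH0 P1=-
Op 5: best P0=NH0 P1=-
Op 6: best P0=NH0 P1=NH0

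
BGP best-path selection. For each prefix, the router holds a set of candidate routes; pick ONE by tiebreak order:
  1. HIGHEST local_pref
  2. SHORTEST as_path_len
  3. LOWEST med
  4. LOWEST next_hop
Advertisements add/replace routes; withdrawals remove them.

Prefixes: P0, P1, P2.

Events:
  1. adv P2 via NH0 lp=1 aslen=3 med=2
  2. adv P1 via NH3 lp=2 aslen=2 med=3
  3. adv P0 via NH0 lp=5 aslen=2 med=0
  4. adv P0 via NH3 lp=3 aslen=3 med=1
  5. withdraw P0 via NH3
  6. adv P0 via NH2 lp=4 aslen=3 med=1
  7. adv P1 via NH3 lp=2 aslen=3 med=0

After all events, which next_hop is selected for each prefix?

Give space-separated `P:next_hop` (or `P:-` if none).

Answer: P0:NH0 P1:NH3 P2:NH0

Derivation:
Op 1: best P0=- P1=- P2=NH0
Op 2: best P0=- P1=NH3 P2=NH0
Op 3: best P0=NH0 P1=NH3 P2=NH0
Op 4: best P0=NH0 P1=NH3 P2=NH0
Op 5: best P0=NH0 P1=NH3 P2=NH0
Op 6: best P0=NH0 P1=NH3 P2=NH0
Op 7: best P0=NH0 P1=NH3 P2=NH0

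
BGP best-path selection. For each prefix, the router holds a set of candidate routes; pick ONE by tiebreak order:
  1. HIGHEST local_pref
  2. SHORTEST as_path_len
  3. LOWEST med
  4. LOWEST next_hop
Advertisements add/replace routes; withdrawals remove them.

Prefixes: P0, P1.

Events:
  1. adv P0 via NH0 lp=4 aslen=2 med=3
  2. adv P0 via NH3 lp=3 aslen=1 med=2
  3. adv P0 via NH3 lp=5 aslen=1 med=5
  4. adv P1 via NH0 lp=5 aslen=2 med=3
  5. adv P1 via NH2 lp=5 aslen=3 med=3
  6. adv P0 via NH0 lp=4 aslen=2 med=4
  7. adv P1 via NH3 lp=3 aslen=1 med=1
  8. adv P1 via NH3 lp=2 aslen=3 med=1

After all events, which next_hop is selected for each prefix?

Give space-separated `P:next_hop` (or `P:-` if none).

Op 1: best P0=NH0 P1=-
Op 2: best P0=NH0 P1=-
Op 3: best P0=NH3 P1=-
Op 4: best P0=NH3 P1=NH0
Op 5: best P0=NH3 P1=NH0
Op 6: best P0=NH3 P1=NH0
Op 7: best P0=NH3 P1=NH0
Op 8: best P0=NH3 P1=NH0

Answer: P0:NH3 P1:NH0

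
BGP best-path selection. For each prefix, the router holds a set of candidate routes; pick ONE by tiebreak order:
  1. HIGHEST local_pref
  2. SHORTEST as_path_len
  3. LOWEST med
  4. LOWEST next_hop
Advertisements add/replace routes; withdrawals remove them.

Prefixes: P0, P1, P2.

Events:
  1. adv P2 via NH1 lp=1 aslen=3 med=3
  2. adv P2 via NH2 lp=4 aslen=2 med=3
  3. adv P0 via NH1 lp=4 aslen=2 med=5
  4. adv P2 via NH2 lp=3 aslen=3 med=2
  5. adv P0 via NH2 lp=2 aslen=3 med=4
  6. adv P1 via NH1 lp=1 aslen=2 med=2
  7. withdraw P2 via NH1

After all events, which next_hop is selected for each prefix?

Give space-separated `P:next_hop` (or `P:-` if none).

Answer: P0:NH1 P1:NH1 P2:NH2

Derivation:
Op 1: best P0=- P1=- P2=NH1
Op 2: best P0=- P1=- P2=NH2
Op 3: best P0=NH1 P1=- P2=NH2
Op 4: best P0=NH1 P1=- P2=NH2
Op 5: best P0=NH1 P1=- P2=NH2
Op 6: best P0=NH1 P1=NH1 P2=NH2
Op 7: best P0=NH1 P1=NH1 P2=NH2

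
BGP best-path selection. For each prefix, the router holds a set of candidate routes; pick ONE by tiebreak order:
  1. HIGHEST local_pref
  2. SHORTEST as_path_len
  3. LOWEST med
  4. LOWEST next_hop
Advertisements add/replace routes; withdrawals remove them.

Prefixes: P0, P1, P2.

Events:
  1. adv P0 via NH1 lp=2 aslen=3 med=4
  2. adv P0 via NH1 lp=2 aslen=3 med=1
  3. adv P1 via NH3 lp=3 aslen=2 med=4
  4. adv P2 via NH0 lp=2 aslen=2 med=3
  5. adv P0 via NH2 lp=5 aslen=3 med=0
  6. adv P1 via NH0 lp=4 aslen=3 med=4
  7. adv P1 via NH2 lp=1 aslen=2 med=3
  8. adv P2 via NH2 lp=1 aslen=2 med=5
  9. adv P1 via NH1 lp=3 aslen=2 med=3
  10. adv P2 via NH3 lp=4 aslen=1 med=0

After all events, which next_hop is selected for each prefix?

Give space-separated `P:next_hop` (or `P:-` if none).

Op 1: best P0=NH1 P1=- P2=-
Op 2: best P0=NH1 P1=- P2=-
Op 3: best P0=NH1 P1=NH3 P2=-
Op 4: best P0=NH1 P1=NH3 P2=NH0
Op 5: best P0=NH2 P1=NH3 P2=NH0
Op 6: best P0=NH2 P1=NH0 P2=NH0
Op 7: best P0=NH2 P1=NH0 P2=NH0
Op 8: best P0=NH2 P1=NH0 P2=NH0
Op 9: best P0=NH2 P1=NH0 P2=NH0
Op 10: best P0=NH2 P1=NH0 P2=NH3

Answer: P0:NH2 P1:NH0 P2:NH3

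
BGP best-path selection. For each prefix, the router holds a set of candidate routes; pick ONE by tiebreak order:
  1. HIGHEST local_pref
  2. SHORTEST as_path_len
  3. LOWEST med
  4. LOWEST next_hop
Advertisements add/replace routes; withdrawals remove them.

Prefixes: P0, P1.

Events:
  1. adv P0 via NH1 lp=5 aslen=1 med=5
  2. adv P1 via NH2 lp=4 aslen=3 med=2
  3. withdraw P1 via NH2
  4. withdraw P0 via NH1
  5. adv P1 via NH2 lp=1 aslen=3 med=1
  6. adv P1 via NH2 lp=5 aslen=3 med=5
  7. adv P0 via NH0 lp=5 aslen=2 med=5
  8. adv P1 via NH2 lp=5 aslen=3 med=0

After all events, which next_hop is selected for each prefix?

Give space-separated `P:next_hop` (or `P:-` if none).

Op 1: best P0=NH1 P1=-
Op 2: best P0=NH1 P1=NH2
Op 3: best P0=NH1 P1=-
Op 4: best P0=- P1=-
Op 5: best P0=- P1=NH2
Op 6: best P0=- P1=NH2
Op 7: best P0=NH0 P1=NH2
Op 8: best P0=NH0 P1=NH2

Answer: P0:NH0 P1:NH2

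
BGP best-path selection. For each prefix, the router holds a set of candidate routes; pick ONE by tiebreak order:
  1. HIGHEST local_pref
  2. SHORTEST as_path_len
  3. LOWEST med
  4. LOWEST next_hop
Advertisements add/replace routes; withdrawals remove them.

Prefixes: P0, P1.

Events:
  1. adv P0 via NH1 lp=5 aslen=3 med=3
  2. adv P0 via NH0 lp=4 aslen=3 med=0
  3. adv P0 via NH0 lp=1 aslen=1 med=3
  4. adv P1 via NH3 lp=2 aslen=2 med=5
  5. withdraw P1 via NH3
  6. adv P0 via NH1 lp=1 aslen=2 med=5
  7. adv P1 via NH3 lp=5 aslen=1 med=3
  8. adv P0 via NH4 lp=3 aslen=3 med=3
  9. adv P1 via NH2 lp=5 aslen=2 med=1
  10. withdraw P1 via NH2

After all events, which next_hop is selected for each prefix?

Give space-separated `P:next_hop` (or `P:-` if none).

Answer: P0:NH4 P1:NH3

Derivation:
Op 1: best P0=NH1 P1=-
Op 2: best P0=NH1 P1=-
Op 3: best P0=NH1 P1=-
Op 4: best P0=NH1 P1=NH3
Op 5: best P0=NH1 P1=-
Op 6: best P0=NH0 P1=-
Op 7: best P0=NH0 P1=NH3
Op 8: best P0=NH4 P1=NH3
Op 9: best P0=NH4 P1=NH3
Op 10: best P0=NH4 P1=NH3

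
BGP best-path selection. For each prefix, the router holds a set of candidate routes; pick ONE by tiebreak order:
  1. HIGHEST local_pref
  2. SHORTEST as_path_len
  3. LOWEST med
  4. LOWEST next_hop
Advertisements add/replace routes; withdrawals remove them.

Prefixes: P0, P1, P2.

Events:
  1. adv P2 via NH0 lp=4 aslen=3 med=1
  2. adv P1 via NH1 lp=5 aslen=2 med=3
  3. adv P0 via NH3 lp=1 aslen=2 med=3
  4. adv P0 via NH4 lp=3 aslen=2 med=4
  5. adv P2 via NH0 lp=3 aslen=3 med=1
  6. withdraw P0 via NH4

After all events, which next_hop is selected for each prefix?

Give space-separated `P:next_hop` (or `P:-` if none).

Op 1: best P0=- P1=- P2=NH0
Op 2: best P0=- P1=NH1 P2=NH0
Op 3: best P0=NH3 P1=NH1 P2=NH0
Op 4: best P0=NH4 P1=NH1 P2=NH0
Op 5: best P0=NH4 P1=NH1 P2=NH0
Op 6: best P0=NH3 P1=NH1 P2=NH0

Answer: P0:NH3 P1:NH1 P2:NH0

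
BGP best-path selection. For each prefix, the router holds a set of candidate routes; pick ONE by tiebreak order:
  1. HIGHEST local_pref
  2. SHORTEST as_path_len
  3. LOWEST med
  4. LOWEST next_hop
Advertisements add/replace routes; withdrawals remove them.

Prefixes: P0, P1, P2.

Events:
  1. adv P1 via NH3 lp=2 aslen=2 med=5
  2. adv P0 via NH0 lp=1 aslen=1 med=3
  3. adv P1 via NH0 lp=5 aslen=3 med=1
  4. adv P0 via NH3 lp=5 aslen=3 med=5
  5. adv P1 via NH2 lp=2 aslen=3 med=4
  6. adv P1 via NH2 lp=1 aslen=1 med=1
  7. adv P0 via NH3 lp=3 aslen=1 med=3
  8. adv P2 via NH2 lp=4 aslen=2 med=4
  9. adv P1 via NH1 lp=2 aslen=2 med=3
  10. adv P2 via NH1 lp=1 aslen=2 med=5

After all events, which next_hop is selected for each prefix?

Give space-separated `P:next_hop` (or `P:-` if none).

Op 1: best P0=- P1=NH3 P2=-
Op 2: best P0=NH0 P1=NH3 P2=-
Op 3: best P0=NH0 P1=NH0 P2=-
Op 4: best P0=NH3 P1=NH0 P2=-
Op 5: best P0=NH3 P1=NH0 P2=-
Op 6: best P0=NH3 P1=NH0 P2=-
Op 7: best P0=NH3 P1=NH0 P2=-
Op 8: best P0=NH3 P1=NH0 P2=NH2
Op 9: best P0=NH3 P1=NH0 P2=NH2
Op 10: best P0=NH3 P1=NH0 P2=NH2

Answer: P0:NH3 P1:NH0 P2:NH2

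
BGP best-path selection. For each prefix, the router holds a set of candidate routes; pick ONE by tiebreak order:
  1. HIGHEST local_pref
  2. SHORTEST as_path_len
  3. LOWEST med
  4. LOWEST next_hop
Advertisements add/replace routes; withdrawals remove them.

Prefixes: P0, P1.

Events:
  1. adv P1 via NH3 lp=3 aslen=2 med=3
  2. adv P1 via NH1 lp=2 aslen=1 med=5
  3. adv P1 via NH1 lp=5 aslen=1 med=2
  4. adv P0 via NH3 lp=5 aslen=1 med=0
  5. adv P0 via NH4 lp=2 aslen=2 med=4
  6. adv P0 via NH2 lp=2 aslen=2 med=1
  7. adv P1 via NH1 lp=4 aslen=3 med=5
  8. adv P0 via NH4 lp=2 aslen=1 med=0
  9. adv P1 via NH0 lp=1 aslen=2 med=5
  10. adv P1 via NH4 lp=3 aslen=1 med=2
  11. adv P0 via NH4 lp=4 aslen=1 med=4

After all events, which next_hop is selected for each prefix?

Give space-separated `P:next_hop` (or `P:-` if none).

Answer: P0:NH3 P1:NH1

Derivation:
Op 1: best P0=- P1=NH3
Op 2: best P0=- P1=NH3
Op 3: best P0=- P1=NH1
Op 4: best P0=NH3 P1=NH1
Op 5: best P0=NH3 P1=NH1
Op 6: best P0=NH3 P1=NH1
Op 7: best P0=NH3 P1=NH1
Op 8: best P0=NH3 P1=NH1
Op 9: best P0=NH3 P1=NH1
Op 10: best P0=NH3 P1=NH1
Op 11: best P0=NH3 P1=NH1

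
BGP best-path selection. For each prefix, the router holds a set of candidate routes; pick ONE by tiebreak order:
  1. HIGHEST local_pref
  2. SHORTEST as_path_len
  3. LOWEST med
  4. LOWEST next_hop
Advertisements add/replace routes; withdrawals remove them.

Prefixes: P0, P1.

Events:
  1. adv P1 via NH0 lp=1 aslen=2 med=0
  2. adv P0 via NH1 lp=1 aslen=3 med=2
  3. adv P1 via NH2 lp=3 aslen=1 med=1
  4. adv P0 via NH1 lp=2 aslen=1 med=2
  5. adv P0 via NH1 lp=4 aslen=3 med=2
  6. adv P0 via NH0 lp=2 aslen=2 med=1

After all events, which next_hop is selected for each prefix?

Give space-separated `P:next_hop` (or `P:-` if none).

Answer: P0:NH1 P1:NH2

Derivation:
Op 1: best P0=- P1=NH0
Op 2: best P0=NH1 P1=NH0
Op 3: best P0=NH1 P1=NH2
Op 4: best P0=NH1 P1=NH2
Op 5: best P0=NH1 P1=NH2
Op 6: best P0=NH1 P1=NH2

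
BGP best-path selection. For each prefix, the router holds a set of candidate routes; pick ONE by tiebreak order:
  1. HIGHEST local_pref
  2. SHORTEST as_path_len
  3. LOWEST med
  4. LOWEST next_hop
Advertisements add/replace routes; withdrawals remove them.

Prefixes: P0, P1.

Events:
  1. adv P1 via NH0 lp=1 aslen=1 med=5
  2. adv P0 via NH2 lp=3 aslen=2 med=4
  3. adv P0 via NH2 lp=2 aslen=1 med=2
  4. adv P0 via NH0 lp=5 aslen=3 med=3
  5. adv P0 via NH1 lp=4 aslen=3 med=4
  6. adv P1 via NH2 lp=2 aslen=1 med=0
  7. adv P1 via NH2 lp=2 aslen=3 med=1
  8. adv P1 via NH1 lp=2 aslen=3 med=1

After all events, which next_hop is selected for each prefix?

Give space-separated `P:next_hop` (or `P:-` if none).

Answer: P0:NH0 P1:NH1

Derivation:
Op 1: best P0=- P1=NH0
Op 2: best P0=NH2 P1=NH0
Op 3: best P0=NH2 P1=NH0
Op 4: best P0=NH0 P1=NH0
Op 5: best P0=NH0 P1=NH0
Op 6: best P0=NH0 P1=NH2
Op 7: best P0=NH0 P1=NH2
Op 8: best P0=NH0 P1=NH1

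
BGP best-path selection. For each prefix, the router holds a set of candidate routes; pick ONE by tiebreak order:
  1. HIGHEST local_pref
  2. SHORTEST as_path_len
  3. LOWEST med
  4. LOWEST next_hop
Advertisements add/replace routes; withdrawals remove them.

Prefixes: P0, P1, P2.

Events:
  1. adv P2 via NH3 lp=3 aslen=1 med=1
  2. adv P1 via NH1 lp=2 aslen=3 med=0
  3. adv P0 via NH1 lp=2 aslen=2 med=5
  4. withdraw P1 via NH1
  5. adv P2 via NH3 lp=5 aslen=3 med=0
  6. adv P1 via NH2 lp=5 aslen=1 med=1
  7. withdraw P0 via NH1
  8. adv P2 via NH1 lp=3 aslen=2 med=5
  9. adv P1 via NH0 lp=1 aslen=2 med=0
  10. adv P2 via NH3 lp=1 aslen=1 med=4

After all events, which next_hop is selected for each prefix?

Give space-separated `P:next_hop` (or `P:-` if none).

Answer: P0:- P1:NH2 P2:NH1

Derivation:
Op 1: best P0=- P1=- P2=NH3
Op 2: best P0=- P1=NH1 P2=NH3
Op 3: best P0=NH1 P1=NH1 P2=NH3
Op 4: best P0=NH1 P1=- P2=NH3
Op 5: best P0=NH1 P1=- P2=NH3
Op 6: best P0=NH1 P1=NH2 P2=NH3
Op 7: best P0=- P1=NH2 P2=NH3
Op 8: best P0=- P1=NH2 P2=NH3
Op 9: best P0=- P1=NH2 P2=NH3
Op 10: best P0=- P1=NH2 P2=NH1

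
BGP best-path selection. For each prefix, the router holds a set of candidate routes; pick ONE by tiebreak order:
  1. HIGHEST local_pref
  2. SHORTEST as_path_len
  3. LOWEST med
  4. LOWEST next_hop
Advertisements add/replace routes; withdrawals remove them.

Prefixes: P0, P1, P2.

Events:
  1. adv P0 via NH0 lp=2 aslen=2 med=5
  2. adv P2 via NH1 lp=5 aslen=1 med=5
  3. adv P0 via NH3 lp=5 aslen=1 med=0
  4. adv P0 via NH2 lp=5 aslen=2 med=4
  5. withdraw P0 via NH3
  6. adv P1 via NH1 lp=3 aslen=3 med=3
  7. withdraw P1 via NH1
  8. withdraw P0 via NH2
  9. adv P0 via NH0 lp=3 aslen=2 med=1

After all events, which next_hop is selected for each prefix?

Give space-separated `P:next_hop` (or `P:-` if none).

Answer: P0:NH0 P1:- P2:NH1

Derivation:
Op 1: best P0=NH0 P1=- P2=-
Op 2: best P0=NH0 P1=- P2=NH1
Op 3: best P0=NH3 P1=- P2=NH1
Op 4: best P0=NH3 P1=- P2=NH1
Op 5: best P0=NH2 P1=- P2=NH1
Op 6: best P0=NH2 P1=NH1 P2=NH1
Op 7: best P0=NH2 P1=- P2=NH1
Op 8: best P0=NH0 P1=- P2=NH1
Op 9: best P0=NH0 P1=- P2=NH1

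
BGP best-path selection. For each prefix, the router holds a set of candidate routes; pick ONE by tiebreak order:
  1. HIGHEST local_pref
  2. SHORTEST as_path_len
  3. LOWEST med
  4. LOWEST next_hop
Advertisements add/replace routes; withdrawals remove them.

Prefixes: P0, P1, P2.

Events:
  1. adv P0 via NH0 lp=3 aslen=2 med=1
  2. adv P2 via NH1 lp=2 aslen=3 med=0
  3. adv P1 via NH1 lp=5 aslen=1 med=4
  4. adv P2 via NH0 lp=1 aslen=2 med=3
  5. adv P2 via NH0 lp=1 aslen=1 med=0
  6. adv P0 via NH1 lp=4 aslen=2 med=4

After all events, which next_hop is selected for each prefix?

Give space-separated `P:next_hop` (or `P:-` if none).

Answer: P0:NH1 P1:NH1 P2:NH1

Derivation:
Op 1: best P0=NH0 P1=- P2=-
Op 2: best P0=NH0 P1=- P2=NH1
Op 3: best P0=NH0 P1=NH1 P2=NH1
Op 4: best P0=NH0 P1=NH1 P2=NH1
Op 5: best P0=NH0 P1=NH1 P2=NH1
Op 6: best P0=NH1 P1=NH1 P2=NH1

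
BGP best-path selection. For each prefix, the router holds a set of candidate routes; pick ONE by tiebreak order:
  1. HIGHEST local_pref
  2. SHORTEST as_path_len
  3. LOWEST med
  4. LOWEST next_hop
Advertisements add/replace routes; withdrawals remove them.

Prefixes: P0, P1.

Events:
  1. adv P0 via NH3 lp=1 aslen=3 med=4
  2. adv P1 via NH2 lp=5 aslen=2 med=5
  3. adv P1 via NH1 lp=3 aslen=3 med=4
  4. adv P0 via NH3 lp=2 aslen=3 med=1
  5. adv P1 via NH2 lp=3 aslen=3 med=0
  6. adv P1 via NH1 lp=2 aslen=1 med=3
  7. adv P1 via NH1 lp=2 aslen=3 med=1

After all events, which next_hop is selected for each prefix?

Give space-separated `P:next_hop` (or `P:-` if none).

Op 1: best P0=NH3 P1=-
Op 2: best P0=NH3 P1=NH2
Op 3: best P0=NH3 P1=NH2
Op 4: best P0=NH3 P1=NH2
Op 5: best P0=NH3 P1=NH2
Op 6: best P0=NH3 P1=NH2
Op 7: best P0=NH3 P1=NH2

Answer: P0:NH3 P1:NH2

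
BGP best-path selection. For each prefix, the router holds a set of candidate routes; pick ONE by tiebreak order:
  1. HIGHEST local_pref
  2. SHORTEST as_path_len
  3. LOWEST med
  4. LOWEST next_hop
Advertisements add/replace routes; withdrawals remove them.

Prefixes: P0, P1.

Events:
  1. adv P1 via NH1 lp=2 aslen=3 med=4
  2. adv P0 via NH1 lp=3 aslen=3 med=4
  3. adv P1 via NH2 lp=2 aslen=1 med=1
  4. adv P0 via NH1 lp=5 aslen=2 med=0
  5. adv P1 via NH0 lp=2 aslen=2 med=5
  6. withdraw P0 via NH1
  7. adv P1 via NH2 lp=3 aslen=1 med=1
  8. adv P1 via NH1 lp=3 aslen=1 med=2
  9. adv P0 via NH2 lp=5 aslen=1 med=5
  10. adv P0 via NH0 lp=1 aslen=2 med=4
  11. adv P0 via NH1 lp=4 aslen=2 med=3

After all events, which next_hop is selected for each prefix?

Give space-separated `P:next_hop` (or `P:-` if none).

Answer: P0:NH2 P1:NH2

Derivation:
Op 1: best P0=- P1=NH1
Op 2: best P0=NH1 P1=NH1
Op 3: best P0=NH1 P1=NH2
Op 4: best P0=NH1 P1=NH2
Op 5: best P0=NH1 P1=NH2
Op 6: best P0=- P1=NH2
Op 7: best P0=- P1=NH2
Op 8: best P0=- P1=NH2
Op 9: best P0=NH2 P1=NH2
Op 10: best P0=NH2 P1=NH2
Op 11: best P0=NH2 P1=NH2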